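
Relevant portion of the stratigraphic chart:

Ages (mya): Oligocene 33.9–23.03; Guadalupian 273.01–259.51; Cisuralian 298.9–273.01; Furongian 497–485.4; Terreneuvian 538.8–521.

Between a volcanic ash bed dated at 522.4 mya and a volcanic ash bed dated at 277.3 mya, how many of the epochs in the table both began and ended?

1

522.4 Ma sits inside the Terreneuvian (538.8–521) and 277.3 Ma inside the Cisuralian (298.9–273.01); neither of those is wholly between the two dates.
The listed epochs lying completely between them are Furongian — 1 in all.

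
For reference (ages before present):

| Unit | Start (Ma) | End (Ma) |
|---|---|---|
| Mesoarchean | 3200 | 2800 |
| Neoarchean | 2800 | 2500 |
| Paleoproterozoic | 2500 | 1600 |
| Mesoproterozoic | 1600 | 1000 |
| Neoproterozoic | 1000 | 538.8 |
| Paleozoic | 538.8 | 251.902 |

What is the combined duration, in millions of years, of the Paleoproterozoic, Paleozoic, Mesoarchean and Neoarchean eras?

Each duration: Paleoproterozoic = 900; Paleozoic = 286.898; Mesoarchean = 400; Neoarchean = 300.
Sum: 900 + 286.898 + 400 + 300 = 1886.898 Myr.

1886.898 million years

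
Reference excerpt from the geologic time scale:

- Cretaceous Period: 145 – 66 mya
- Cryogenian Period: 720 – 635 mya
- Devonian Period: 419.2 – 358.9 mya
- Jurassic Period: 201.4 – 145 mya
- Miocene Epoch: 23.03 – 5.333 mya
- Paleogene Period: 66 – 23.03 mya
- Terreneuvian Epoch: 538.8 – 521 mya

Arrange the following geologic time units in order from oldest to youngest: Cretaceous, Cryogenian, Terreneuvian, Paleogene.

Read off each span (Ma): Cretaceous 145–66; Cryogenian 720–635; Terreneuvian 538.8–521; Paleogene 66–23.03.
Larger Ma is older, so oldest→youngest is Cryogenian, Terreneuvian, Cretaceous, Paleogene.

Cryogenian, then Terreneuvian, then Cretaceous, then Paleogene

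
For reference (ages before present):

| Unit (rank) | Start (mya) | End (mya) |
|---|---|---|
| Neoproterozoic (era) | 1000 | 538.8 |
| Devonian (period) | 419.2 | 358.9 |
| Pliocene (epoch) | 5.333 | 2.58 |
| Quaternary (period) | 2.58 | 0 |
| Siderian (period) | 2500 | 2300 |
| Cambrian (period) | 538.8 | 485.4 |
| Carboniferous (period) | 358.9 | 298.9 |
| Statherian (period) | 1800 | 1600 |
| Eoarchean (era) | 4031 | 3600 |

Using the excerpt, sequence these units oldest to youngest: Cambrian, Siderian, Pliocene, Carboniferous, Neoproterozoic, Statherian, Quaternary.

Siderian → Statherian → Neoproterozoic → Cambrian → Carboniferous → Pliocene → Quaternary

The oldest of these is Siderian (starts 2500 Ma) and the youngest is Quaternary (ends 0 Ma).
In between, by decreasing start age: Statherian (1800), Neoproterozoic (1000), Cambrian (538.8), Carboniferous (358.9), Pliocene (5.333).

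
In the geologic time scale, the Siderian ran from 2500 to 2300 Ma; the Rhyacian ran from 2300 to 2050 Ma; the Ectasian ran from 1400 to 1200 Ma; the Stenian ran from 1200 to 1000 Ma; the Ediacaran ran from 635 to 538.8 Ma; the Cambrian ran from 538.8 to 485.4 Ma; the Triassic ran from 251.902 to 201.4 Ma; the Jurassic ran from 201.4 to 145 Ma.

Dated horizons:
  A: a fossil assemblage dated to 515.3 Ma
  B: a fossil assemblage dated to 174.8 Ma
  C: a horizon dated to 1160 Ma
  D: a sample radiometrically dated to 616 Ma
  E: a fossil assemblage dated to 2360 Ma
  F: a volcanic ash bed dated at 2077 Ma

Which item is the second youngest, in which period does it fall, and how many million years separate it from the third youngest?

A, in the Cambrian; 100.7 million years to D

Smaller Ma means younger, so youngest first: B 174.8 < A 515.3 < D 616 < C 1160 < F 2077 < E 2360.
Counting 2 along gives A (515.3 Ma); the excerpt puts that inside the Cambrian, 538.8–485.4 Ma.
Next in line is D (616 Ma), and 616 − 515.3 = 100.7 Myr.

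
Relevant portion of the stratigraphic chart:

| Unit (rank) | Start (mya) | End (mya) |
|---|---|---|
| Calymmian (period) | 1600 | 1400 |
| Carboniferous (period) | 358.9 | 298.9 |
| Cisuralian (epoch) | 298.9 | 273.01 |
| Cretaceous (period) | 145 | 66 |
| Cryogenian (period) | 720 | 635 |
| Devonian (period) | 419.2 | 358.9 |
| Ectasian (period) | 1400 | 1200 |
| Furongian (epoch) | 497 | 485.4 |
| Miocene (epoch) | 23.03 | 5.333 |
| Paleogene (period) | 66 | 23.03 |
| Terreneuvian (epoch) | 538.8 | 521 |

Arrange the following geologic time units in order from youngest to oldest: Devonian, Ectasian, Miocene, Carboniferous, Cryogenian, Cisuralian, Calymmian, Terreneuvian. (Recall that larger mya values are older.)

Read off each span (Ma): Devonian 419.2–358.9; Ectasian 1400–1200; Miocene 23.03–5.333; Carboniferous 358.9–298.9; Cryogenian 720–635; Cisuralian 298.9–273.01; Calymmian 1600–1400; Terreneuvian 538.8–521.
Larger Ma is older, so oldest→youngest is Calymmian, Ectasian, Cryogenian, Terreneuvian, Devonian, Carboniferous, Cisuralian, Miocene; reverse it for youngest→oldest.

Miocene, Cisuralian, Carboniferous, Devonian, Terreneuvian, Cryogenian, Ectasian, Calymmian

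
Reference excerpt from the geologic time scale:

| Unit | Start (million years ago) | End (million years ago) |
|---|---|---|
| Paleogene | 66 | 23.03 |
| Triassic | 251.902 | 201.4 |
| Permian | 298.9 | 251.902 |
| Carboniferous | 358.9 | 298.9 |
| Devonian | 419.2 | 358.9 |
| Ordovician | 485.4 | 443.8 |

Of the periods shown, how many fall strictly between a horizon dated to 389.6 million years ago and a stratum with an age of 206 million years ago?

2

The older date is 389.6 Ma and the younger is 206 Ma.
Periods with start < 389.6 and end > 206 Ma: Carboniferous (358.9–298.9), Permian (298.9–251.902).
That is 2 complete periods.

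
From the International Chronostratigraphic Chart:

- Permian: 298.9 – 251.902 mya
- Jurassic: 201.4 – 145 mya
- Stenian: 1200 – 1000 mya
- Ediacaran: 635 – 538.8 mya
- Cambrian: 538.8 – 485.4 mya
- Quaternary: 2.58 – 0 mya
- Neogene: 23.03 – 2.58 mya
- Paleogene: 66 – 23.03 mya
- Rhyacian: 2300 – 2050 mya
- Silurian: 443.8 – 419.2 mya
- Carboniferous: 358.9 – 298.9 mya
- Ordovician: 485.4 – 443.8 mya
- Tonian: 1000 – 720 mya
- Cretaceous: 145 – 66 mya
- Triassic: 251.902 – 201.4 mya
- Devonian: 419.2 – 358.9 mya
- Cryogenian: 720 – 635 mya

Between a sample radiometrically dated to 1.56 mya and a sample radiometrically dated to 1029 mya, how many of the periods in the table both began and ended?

1029 Ma sits inside the Stenian (1200–1000) and 1.56 Ma inside the Quaternary (2.58–0); neither of those is wholly between the two dates.
The listed periods lying completely between them are Tonian, Cryogenian, Ediacaran, Cambrian, Ordovician, Silurian, Devonian, Carboniferous, Permian, Triassic, Jurassic, Cretaceous, Paleogene, Neogene — 14 in all.

14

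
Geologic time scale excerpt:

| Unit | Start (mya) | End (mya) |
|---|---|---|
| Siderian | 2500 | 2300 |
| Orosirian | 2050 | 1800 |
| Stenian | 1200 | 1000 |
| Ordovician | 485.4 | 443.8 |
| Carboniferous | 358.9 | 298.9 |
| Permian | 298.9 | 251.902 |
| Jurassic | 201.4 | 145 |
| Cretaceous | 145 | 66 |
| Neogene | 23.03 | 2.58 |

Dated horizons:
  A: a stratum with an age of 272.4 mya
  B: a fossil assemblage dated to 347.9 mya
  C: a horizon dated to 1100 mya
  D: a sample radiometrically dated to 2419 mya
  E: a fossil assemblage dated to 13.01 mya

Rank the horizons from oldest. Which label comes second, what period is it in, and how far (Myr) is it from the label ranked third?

Sorted oldest-first by Ma: D (2419), C (1100), B (347.9), A (272.4), E (13.01).
The second oldest is C at 1100 Ma, which lies in 1200–1000 Ma: the Stenian.
The third oldest is B at 347.9 Ma; separation = |1100 − 347.9| = 752.1 Myr.

C, in the Stenian; 752.1 million years to B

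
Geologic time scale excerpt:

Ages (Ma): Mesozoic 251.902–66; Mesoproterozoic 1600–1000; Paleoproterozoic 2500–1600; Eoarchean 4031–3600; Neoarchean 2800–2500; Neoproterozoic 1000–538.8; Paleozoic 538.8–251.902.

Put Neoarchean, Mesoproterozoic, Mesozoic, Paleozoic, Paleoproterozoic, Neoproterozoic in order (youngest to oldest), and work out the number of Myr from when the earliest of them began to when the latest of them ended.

Mesozoic, Paleozoic, Neoproterozoic, Mesoproterozoic, Paleoproterozoic, Neoarchean; total span 2734 Myr

Start ages (Ma): Neoarchean 2800, Paleoproterozoic 2500, Mesoproterozoic 1600, Neoproterozoic 1000, Paleozoic 538.8, Mesozoic 251.902.
Ordered youngest to oldest: Mesozoic, Paleozoic, Neoproterozoic, Mesoproterozoic, Paleoproterozoic, Neoarchean.
Span = 2800 − 66 = 2734 Myr.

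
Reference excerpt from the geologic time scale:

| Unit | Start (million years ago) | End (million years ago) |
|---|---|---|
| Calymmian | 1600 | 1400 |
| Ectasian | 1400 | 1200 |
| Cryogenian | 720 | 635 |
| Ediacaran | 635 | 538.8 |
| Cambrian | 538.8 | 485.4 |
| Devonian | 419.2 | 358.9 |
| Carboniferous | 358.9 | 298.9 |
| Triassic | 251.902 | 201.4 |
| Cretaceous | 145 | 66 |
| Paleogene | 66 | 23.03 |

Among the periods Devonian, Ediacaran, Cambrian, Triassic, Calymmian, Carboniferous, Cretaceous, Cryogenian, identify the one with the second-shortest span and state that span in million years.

Durations: Devonian 60.3; Ediacaran 96.2; Cambrian 53.4; Triassic 50.502; Calymmian 200; Carboniferous 60; Cretaceous 79; Cryogenian 85 Myr.
Sorted shortest-first: Triassic (50.502), Cambrian (53.4), Carboniferous (60), Devonian (60.3), Cretaceous (79), Cryogenian (85), Ediacaran (96.2), Calymmian (200).
The second shortest is Cambrian at 53.4 Myr.

Cambrian, 53.4 million years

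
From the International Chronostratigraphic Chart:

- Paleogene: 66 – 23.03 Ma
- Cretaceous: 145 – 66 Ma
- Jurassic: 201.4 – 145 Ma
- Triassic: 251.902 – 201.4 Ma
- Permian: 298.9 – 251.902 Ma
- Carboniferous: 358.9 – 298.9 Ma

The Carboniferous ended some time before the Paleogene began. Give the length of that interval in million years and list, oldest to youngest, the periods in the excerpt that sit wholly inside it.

232.9 million years; Permian, Triassic, Jurassic, Cretaceous

The Carboniferous closes at 298.9 Ma and the Paleogene opens at 66 Ma, so the interval is 298.9 − 66 = 232.9 Myr.
A period fits inside if it starts at or after 298.9 Ma and ends at or before 66 Ma; oldest first that gives Permian, Triassic, Jurassic, Cretaceous.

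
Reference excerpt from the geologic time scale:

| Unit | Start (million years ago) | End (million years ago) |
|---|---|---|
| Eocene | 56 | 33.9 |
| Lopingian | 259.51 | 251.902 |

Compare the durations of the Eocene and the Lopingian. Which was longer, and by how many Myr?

Eocene: 56 − 33.9 = 22.1 Myr.
Lopingian: 259.51 − 251.902 = 7.608 Myr.
Difference: 22.1 − 7.608 = 14.492 Myr, so the Eocene was longer.

Eocene, by 14.492 million years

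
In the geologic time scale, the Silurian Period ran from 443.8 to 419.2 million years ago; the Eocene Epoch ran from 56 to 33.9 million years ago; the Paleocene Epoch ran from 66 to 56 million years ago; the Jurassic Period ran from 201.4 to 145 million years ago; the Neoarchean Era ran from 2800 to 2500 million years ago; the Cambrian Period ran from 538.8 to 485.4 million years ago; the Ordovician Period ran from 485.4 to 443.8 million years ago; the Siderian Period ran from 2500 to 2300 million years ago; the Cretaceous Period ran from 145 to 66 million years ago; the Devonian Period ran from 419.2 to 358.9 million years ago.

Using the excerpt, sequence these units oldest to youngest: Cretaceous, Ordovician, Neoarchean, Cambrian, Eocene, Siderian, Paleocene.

Neoarchean → Siderian → Cambrian → Ordovician → Cretaceous → Paleocene → Eocene

Sorting by start age (descending Ma, since larger Ma = older): Neoarchean start 2800, Siderian start 2500, Cambrian start 538.8, Ordovician start 485.4, Cretaceous start 145, Paleocene start 66, Eocene start 56.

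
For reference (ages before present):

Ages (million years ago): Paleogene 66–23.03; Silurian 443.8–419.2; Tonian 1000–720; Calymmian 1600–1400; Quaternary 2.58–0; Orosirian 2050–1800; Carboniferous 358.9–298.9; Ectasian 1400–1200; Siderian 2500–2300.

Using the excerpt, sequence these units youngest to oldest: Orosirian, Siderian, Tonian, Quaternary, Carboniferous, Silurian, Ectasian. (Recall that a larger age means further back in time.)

Read off each span (Ma): Orosirian 2050–1800; Siderian 2500–2300; Tonian 1000–720; Quaternary 2.58–0; Carboniferous 358.9–298.9; Silurian 443.8–419.2; Ectasian 1400–1200.
Larger Ma is older, so oldest→youngest is Siderian, Orosirian, Ectasian, Tonian, Silurian, Carboniferous, Quaternary; reverse it for youngest→oldest.

Quaternary, then Carboniferous, then Silurian, then Tonian, then Ectasian, then Orosirian, then Siderian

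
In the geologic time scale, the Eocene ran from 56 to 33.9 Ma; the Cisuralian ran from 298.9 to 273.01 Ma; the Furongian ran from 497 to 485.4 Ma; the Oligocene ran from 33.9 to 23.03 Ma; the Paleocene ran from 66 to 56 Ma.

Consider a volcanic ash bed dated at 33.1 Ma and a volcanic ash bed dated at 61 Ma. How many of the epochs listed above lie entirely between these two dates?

1

61 Ma sits inside the Paleocene (66–56) and 33.1 Ma inside the Oligocene (33.9–23.03); neither of those is wholly between the two dates.
The listed epochs lying completely between them are Eocene — 1 in all.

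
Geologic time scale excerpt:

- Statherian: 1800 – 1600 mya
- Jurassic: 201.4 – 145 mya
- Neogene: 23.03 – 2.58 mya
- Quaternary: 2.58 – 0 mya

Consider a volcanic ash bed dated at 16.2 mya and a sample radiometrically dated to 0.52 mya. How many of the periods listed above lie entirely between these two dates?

The older date is 16.2 Ma and the younger is 0.52 Ma.
No period both begins after 16.2 Ma and ends before 0.52 Ma, so the count is 0.

0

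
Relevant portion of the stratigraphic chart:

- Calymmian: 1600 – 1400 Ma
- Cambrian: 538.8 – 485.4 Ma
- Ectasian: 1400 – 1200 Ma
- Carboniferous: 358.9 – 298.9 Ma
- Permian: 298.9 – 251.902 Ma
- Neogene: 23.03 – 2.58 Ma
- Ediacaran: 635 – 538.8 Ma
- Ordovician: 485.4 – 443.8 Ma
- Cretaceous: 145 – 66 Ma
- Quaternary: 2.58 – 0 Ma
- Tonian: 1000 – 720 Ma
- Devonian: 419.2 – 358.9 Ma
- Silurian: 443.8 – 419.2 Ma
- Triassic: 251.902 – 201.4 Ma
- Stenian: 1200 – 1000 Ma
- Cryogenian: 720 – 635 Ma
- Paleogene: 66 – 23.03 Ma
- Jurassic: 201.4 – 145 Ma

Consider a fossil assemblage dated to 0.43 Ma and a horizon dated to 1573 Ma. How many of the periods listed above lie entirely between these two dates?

The older date is 1573 Ma and the younger is 0.43 Ma.
Periods with start < 1573 and end > 0.43 Ma: Ectasian (1400–1200), Stenian (1200–1000), Tonian (1000–720), Cryogenian (720–635), Ediacaran (635–538.8), Cambrian (538.8–485.4), Ordovician (485.4–443.8), Silurian (443.8–419.2), Devonian (419.2–358.9), Carboniferous (358.9–298.9), Permian (298.9–251.902), Triassic (251.902–201.4), Jurassic (201.4–145), Cretaceous (145–66), Paleogene (66–23.03), Neogene (23.03–2.58).
That is 16 complete periods.

16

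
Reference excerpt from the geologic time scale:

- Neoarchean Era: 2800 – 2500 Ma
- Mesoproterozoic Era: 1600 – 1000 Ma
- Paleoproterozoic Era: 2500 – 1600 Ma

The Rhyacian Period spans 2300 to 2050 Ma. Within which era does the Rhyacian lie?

Paleoproterozoic

The Rhyacian (2300–2050 Ma) lies entirely within 2500–1600 Ma, the Paleoproterozoic Era.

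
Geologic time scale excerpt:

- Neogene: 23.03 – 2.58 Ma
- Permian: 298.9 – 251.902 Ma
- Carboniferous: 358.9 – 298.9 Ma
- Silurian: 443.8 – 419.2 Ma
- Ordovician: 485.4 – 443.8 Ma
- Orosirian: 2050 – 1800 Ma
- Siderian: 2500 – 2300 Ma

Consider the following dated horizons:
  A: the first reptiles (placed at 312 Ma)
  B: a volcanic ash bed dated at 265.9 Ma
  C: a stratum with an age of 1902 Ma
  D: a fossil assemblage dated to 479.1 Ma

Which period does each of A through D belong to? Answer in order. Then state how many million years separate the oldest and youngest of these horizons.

A — Carboniferous; B — Permian; C — Orosirian; D — Ordovician; span 1636.1 million years

Match each age against the start–end ranges in the excerpt: A = 312 Ma → Carboniferous (358.9–298.9); B = 265.9 Ma → Permian (298.9–251.902); C = 1902 Ma → Orosirian (2050–1800); D = 479.1 Ma → Ordovician (485.4–443.8).
The largest age is 1902 Ma and the smallest is 265.9 Ma; their difference is 1636.1 Myr.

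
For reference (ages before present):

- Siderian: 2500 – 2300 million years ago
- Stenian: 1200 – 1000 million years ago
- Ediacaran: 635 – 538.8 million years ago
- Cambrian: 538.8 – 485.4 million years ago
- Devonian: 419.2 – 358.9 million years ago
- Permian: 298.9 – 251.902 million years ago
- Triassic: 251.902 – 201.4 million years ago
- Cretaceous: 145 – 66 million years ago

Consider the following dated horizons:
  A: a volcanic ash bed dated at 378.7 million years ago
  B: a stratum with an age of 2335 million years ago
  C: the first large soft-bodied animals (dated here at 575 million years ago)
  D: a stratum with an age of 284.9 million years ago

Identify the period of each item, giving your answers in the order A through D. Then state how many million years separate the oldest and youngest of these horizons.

A — Devonian; B — Siderian; C — Ediacaran; D — Permian; span 2050.1 million years

A: 378.7 Ma lies in 419.2–358.9 Ma, so Devonian.
B: 2335 Ma lies in 2500–2300 Ma, so Siderian.
C: 575 Ma lies in 635–538.8 Ma, so Ediacaran.
D: 284.9 Ma lies in 298.9–251.902 Ma, so Permian.
Oldest = 2335 Ma, youngest = 284.9 Ma → span 2050.1 Myr.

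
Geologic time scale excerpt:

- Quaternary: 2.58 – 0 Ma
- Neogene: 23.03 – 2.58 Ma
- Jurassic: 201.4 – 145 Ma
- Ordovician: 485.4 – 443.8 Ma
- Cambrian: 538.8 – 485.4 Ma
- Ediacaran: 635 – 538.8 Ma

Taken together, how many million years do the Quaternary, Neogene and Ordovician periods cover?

64.63 million years

Each duration: Quaternary = 2.58; Neogene = 20.45; Ordovician = 41.6.
Sum: 2.58 + 20.45 + 41.6 = 64.63 Myr.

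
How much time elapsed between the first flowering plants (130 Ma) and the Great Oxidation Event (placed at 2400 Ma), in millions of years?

2270 million years

2400 − 130 = 2270 million years.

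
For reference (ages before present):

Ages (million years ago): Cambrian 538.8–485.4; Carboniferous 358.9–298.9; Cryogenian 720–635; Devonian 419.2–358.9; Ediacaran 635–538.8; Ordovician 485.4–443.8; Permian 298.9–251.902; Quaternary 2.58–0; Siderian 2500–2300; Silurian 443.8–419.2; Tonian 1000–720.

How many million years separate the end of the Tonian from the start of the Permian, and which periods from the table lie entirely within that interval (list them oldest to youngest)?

End of Tonian = 720 Ma; start of Permian = 298.9 Ma.
Gap = 720 − 298.9 = 421.1 Myr.
Periods wholly inside 720–298.9 Ma: Cryogenian (720–635), Ediacaran (635–538.8), Cambrian (538.8–485.4), Ordovician (485.4–443.8), Silurian (443.8–419.2), Devonian (419.2–358.9), Carboniferous (358.9–298.9).

421.1 million years; Cryogenian, Ediacaran, Cambrian, Ordovician, Silurian, Devonian, Carboniferous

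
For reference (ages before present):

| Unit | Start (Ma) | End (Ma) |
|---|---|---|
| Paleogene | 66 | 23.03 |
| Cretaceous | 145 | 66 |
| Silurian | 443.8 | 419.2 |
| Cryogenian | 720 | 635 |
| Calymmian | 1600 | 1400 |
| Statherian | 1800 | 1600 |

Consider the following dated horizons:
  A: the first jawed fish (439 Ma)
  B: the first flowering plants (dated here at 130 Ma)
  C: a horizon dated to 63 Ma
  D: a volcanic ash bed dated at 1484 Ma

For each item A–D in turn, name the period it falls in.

A — Silurian; B — Cretaceous; C — Paleogene; D — Calymmian

A: 439 Ma lies in 443.8–419.2 Ma, so Silurian.
B: 130 Ma lies in 145–66 Ma, so Cretaceous.
C: 63 Ma lies in 66–23.03 Ma, so Paleogene.
D: 1484 Ma lies in 1600–1400 Ma, so Calymmian.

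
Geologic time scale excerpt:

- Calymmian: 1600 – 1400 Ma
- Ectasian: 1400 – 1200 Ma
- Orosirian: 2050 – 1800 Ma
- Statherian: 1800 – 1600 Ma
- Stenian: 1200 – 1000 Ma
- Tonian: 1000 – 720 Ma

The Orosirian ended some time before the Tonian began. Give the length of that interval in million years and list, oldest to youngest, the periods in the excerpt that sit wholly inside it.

The Orosirian closes at 1800 Ma and the Tonian opens at 1000 Ma, so the interval is 1800 − 1000 = 800 Myr.
A period fits inside if it starts at or after 1800 Ma and ends at or before 1000 Ma; oldest first that gives Statherian, Calymmian, Ectasian, Stenian.

800 million years; Statherian, Calymmian, Ectasian, Stenian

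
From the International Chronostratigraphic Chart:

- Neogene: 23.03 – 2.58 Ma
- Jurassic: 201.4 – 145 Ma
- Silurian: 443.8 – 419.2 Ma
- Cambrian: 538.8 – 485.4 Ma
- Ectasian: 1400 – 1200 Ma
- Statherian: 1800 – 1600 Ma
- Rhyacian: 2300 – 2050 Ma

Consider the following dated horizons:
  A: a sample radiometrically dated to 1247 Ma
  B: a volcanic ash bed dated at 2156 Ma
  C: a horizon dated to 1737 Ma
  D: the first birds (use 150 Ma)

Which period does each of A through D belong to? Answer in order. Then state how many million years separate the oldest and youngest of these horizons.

A — Ectasian; B — Rhyacian; C — Statherian; D — Jurassic; span 2006 million years

Match each age against the start–end ranges in the excerpt: A = 1247 Ma → Ectasian (1400–1200); B = 2156 Ma → Rhyacian (2300–2050); C = 1737 Ma → Statherian (1800–1600); D = 150 Ma → Jurassic (201.4–145).
The largest age is 2156 Ma and the smallest is 150 Ma; their difference is 2006 Myr.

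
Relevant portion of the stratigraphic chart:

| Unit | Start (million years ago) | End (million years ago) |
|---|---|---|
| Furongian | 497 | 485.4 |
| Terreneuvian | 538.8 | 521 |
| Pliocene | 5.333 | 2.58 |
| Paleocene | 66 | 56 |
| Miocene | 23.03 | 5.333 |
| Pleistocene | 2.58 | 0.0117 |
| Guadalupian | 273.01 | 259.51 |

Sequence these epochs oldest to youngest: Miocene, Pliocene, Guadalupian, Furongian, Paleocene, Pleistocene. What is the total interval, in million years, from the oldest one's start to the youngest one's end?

Furongian → Guadalupian → Paleocene → Miocene → Pliocene → Pleistocene; total span 496.9883 Myr

Start ages (Ma): Furongian 497, Guadalupian 273.01, Paleocene 66, Miocene 23.03, Pliocene 5.333, Pleistocene 2.58.
Ordered oldest to youngest: Furongian, Guadalupian, Paleocene, Miocene, Pliocene, Pleistocene.
Span = 497 − 0.0117 = 496.9883 Myr.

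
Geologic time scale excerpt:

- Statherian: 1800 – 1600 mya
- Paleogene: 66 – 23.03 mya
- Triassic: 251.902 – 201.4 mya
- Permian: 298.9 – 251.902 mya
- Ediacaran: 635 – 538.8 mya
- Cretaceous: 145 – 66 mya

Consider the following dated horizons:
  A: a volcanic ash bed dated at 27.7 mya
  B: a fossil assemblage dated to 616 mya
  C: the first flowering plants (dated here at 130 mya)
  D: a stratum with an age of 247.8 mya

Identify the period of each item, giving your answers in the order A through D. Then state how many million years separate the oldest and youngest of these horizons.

Match each age against the start–end ranges in the excerpt: A = 27.7 Ma → Paleogene (66–23.03); B = 616 Ma → Ediacaran (635–538.8); C = 130 Ma → Cretaceous (145–66); D = 247.8 Ma → Triassic (251.902–201.4).
The largest age is 616 Ma and the smallest is 27.7 Ma; their difference is 588.3 Myr.

A — Paleogene; B — Ediacaran; C — Cretaceous; D — Triassic; span 588.3 million years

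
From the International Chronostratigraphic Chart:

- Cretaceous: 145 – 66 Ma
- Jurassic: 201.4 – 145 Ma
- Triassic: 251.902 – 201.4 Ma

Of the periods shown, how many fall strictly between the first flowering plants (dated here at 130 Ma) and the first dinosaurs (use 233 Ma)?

1

The older date is 233 Ma and the younger is 130 Ma.
Periods with start < 233 and end > 130 Ma: Jurassic (201.4–145).
That is 1 complete period.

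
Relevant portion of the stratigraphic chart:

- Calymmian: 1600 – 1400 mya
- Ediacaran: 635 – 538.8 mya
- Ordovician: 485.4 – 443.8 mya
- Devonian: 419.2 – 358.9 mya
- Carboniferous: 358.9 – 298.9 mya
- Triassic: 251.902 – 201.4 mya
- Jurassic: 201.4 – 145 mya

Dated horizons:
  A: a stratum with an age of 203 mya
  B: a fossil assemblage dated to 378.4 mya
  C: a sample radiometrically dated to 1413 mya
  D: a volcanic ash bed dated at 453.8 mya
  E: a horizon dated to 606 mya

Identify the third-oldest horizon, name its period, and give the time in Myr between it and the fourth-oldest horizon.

Sorted oldest-first by Ma: C (1413), E (606), D (453.8), B (378.4), A (203).
The third oldest is D at 453.8 Ma, which lies in 485.4–443.8 Ma: the Ordovician.
The fourth oldest is B at 378.4 Ma; separation = |453.8 − 378.4| = 75.4 Myr.

D, in the Ordovician; 75.4 million years to B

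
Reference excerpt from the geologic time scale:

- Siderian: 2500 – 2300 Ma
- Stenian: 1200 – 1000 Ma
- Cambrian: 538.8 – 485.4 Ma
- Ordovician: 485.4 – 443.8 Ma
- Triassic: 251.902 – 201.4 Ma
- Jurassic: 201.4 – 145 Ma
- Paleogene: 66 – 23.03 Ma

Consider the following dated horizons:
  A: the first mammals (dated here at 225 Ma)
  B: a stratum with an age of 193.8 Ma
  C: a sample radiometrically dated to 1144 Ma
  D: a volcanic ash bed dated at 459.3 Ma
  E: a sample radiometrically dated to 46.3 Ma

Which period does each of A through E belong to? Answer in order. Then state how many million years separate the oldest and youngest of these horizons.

A — Triassic; B — Jurassic; C — Stenian; D — Ordovician; E — Paleogene; span 1097.7 million years

A: 225 Ma lies in 251.902–201.4 Ma, so Triassic.
B: 193.8 Ma lies in 201.4–145 Ma, so Jurassic.
C: 1144 Ma lies in 1200–1000 Ma, so Stenian.
D: 459.3 Ma lies in 485.4–443.8 Ma, so Ordovician.
E: 46.3 Ma lies in 66–23.03 Ma, so Paleogene.
Oldest = 1144 Ma, youngest = 46.3 Ma → span 1097.7 Myr.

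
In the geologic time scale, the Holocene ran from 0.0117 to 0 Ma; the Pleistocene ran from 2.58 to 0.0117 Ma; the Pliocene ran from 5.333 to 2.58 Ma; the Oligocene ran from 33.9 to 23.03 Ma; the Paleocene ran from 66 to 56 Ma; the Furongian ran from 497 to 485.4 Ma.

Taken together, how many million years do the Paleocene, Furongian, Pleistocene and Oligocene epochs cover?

35.0383 million years

Duration is start − end for each: (66 − 56) + (497 − 485.4) + (2.58 − 0.0117) + (33.9 − 23.03).
That is 10 + 11.6 + 2.5683 + 10.87, which totals 35.0383 million years.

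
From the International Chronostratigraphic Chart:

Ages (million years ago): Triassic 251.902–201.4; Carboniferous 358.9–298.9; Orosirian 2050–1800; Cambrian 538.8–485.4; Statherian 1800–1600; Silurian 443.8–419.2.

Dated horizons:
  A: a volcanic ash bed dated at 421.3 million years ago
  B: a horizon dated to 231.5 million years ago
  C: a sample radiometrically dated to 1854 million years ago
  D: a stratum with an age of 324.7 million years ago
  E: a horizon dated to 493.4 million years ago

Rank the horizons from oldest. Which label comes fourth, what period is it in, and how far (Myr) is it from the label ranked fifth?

D, in the Carboniferous; 93.2 million years to B

Larger Ma means older, so oldest first: C 1854 > E 493.4 > A 421.3 > D 324.7 > B 231.5.
Counting 4 along gives D (324.7 Ma); the excerpt puts that inside the Carboniferous, 358.9–298.9 Ma.
Next in line is B (231.5 Ma), and 324.7 − 231.5 = 93.2 Myr.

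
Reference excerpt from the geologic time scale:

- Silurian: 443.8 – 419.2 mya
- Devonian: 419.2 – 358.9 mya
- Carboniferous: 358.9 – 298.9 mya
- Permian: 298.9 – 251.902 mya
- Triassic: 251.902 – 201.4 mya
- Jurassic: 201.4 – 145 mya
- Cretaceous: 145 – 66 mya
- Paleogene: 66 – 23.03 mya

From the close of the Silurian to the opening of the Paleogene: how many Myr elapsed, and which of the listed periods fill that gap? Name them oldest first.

The Silurian closes at 419.2 Ma and the Paleogene opens at 66 Ma, so the interval is 419.2 − 66 = 353.2 Myr.
A period fits inside if it starts at or after 419.2 Ma and ends at or before 66 Ma; oldest first that gives Devonian, Carboniferous, Permian, Triassic, Jurassic, Cretaceous.

353.2 million years; Devonian, Carboniferous, Permian, Triassic, Jurassic, Cretaceous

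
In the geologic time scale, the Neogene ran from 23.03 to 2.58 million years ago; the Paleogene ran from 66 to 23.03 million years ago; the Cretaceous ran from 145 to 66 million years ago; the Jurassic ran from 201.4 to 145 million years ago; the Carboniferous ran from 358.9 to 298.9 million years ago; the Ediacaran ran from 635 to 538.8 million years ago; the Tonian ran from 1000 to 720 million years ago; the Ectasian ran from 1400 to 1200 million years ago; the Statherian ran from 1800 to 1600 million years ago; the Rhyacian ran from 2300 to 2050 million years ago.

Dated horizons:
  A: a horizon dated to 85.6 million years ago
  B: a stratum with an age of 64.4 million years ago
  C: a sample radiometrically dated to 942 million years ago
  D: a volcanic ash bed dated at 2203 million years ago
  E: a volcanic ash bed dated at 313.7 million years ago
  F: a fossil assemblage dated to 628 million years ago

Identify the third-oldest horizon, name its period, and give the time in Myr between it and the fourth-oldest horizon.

F, in the Ediacaran; 314.3 million years to E

Larger Ma means older, so oldest first: D 2203 > C 942 > F 628 > E 313.7 > A 85.6 > B 64.4.
Counting 3 along gives F (628 Ma); the excerpt puts that inside the Ediacaran, 635–538.8 Ma.
Next in line is E (313.7 Ma), and 628 − 313.7 = 314.3 Myr.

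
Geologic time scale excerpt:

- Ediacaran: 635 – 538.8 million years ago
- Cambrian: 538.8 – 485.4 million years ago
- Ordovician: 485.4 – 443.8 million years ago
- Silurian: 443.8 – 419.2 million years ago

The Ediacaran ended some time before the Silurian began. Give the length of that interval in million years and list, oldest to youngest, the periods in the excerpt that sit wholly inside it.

95 million years; Cambrian, Ordovician

The Ediacaran closes at 538.8 Ma and the Silurian opens at 443.8 Ma, so the interval is 538.8 − 443.8 = 95 Myr.
A period fits inside if it starts at or after 538.8 Ma and ends at or before 443.8 Ma; oldest first that gives Cambrian, Ordovician.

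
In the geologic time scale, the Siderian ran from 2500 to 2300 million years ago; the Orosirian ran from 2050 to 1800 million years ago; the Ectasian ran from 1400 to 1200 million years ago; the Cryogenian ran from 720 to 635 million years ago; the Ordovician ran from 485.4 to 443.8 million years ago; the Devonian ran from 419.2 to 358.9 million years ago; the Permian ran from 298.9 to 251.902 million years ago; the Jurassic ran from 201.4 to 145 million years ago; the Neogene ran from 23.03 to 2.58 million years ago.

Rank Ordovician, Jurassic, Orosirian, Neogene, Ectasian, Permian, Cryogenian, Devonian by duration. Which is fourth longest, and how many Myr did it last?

Devonian, 60.3 million years

Durations: Ordovician 41.6; Jurassic 56.4; Orosirian 250; Neogene 20.45; Ectasian 200; Permian 46.998; Cryogenian 85; Devonian 60.3 Myr.
Sorted longest-first: Orosirian (250), Ectasian (200), Cryogenian (85), Devonian (60.3), Jurassic (56.4), Permian (46.998), Ordovician (41.6), Neogene (20.45).
The fourth longest is Devonian at 60.3 Myr.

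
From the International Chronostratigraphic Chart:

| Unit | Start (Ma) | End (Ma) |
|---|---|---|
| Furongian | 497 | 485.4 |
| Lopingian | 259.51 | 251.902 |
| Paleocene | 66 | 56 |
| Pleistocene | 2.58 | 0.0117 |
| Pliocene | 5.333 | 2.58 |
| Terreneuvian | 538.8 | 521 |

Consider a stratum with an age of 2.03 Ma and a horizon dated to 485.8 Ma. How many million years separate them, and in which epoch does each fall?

483.77 million years apart; the first in the Pleistocene, the second in the Furongian

Elapsed time: 485.8 − 2.03 = 483.77 Myr.
2.03 Ma lies within 2.58–0.0117 Ma: Pleistocene.
485.8 Ma lies within 497–485.4 Ma: Furongian.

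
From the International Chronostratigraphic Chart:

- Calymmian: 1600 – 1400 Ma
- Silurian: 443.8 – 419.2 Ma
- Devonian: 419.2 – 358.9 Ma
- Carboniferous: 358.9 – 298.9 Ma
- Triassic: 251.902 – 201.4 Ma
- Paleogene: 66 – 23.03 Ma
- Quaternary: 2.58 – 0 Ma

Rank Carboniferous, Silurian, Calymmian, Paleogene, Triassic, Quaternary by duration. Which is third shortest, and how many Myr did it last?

Start − end for each: Carboniferous 358.9 − 298.9 = 60; Silurian 443.8 − 419.2 = 24.6; Calymmian 1600 − 1400 = 200; Paleogene 66 − 23.03 = 42.97; Triassic 251.902 − 201.4 = 50.502; Quaternary 2.58 − 0 = 2.58.
Ranking these from shortest: Quaternary < Silurian < Paleogene < Triassic < Carboniferous < Calymmian.
Position 3 in that ranking is Paleogene, which lasted 42.97 Myr.

Paleogene, 42.97 million years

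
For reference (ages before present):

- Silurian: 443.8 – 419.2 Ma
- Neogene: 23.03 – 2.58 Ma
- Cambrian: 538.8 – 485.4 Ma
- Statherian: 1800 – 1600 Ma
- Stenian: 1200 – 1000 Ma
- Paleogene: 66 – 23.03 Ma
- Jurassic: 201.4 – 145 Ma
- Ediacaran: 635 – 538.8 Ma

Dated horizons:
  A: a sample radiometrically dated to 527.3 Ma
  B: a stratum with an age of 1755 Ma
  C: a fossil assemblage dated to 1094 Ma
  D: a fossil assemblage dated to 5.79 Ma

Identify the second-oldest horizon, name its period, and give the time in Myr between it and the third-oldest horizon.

C, in the Stenian; 566.7 million years to A

Sorted oldest-first by Ma: B (1755), C (1094), A (527.3), D (5.79).
The second oldest is C at 1094 Ma, which lies in 1200–1000 Ma: the Stenian.
The third oldest is A at 527.3 Ma; separation = |1094 − 527.3| = 566.7 Myr.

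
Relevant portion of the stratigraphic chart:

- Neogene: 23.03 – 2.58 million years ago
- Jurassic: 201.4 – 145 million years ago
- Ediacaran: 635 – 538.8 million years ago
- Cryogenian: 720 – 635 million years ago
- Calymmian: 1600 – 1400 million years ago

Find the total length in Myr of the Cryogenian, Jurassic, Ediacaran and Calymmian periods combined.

Each duration: Cryogenian = 85; Jurassic = 56.4; Ediacaran = 96.2; Calymmian = 200.
Sum: 85 + 56.4 + 96.2 + 200 = 437.6 Myr.

437.6 million years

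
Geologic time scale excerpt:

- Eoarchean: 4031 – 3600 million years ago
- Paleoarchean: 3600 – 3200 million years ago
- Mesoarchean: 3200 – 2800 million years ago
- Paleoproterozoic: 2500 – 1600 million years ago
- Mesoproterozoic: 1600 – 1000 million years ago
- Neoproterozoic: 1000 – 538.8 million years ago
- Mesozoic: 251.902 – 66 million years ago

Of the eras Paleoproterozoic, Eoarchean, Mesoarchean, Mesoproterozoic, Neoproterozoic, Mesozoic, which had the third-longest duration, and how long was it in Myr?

Neoproterozoic, 461.2 million years

Durations: Paleoproterozoic 900; Eoarchean 431; Mesoarchean 400; Mesoproterozoic 600; Neoproterozoic 461.2; Mesozoic 185.902 Myr.
Sorted longest-first: Paleoproterozoic (900), Mesoproterozoic (600), Neoproterozoic (461.2), Eoarchean (431), Mesoarchean (400), Mesozoic (185.902).
The third longest is Neoproterozoic at 461.2 Myr.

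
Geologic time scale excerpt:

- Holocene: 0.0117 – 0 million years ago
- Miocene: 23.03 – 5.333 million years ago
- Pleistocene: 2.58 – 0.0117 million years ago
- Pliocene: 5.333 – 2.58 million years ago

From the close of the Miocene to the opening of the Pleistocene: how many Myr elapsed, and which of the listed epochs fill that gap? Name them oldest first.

The Miocene closes at 5.333 Ma and the Pleistocene opens at 2.58 Ma, so the interval is 5.333 − 2.58 = 2.753 Myr.
An epoch fits inside if it starts at or after 5.333 Ma and ends at or before 2.58 Ma; oldest first that gives Pliocene.

2.753 million years; Pliocene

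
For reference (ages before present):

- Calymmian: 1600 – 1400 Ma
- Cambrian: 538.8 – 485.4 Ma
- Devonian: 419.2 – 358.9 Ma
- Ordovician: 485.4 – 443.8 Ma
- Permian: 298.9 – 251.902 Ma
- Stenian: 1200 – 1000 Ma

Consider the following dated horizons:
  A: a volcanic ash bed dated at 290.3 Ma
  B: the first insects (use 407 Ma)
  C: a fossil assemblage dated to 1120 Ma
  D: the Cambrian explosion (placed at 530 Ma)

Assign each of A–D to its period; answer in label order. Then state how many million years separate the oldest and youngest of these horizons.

A — Permian; B — Devonian; C — Stenian; D — Cambrian; span 829.7 million years

A: 290.3 Ma lies in 298.9–251.902 Ma, so Permian.
B: 407 Ma lies in 419.2–358.9 Ma, so Devonian.
C: 1120 Ma lies in 1200–1000 Ma, so Stenian.
D: 530 Ma lies in 538.8–485.4 Ma, so Cambrian.
Oldest = 1120 Ma, youngest = 290.3 Ma → span 829.7 Myr.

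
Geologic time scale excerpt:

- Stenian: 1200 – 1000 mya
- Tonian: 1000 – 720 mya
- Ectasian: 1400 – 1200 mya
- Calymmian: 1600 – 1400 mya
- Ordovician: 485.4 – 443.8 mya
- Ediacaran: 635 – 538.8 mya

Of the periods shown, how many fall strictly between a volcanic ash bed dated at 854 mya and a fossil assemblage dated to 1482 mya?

1482 Ma sits inside the Calymmian (1600–1400) and 854 Ma inside the Tonian (1000–720); neither of those is wholly between the two dates.
The listed periods lying completely between them are Ectasian, Stenian — 2 in all.

2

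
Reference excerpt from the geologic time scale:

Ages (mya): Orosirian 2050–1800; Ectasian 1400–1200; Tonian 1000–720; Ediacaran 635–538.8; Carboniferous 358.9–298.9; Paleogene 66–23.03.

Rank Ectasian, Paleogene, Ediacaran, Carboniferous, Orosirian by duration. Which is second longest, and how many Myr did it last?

Start − end for each: Ectasian 1400 − 1200 = 200; Paleogene 66 − 23.03 = 42.97; Ediacaran 635 − 538.8 = 96.2; Carboniferous 358.9 − 298.9 = 60; Orosirian 2050 − 1800 = 250.
Ranking these from longest: Orosirian > Ectasian > Ediacaran > Carboniferous > Paleogene.
Position 2 in that ranking is Ectasian, which lasted 200 Myr.

Ectasian, 200 million years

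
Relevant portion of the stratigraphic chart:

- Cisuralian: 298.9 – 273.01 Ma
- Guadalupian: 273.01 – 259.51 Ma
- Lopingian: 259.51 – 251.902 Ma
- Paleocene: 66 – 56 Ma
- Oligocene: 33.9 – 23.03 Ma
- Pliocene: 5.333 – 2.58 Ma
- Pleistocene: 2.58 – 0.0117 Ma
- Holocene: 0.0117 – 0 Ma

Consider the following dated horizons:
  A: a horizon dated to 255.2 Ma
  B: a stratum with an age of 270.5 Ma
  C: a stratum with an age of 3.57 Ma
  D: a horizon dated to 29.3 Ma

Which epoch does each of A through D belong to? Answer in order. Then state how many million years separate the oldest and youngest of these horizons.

A — Lopingian; B — Guadalupian; C — Pliocene; D — Oligocene; span 266.93 million years

Match each age against the start–end ranges in the excerpt: A = 255.2 Ma → Lopingian (259.51–251.902); B = 270.5 Ma → Guadalupian (273.01–259.51); C = 3.57 Ma → Pliocene (5.333–2.58); D = 29.3 Ma → Oligocene (33.9–23.03).
The largest age is 270.5 Ma and the smallest is 3.57 Ma; their difference is 266.93 Myr.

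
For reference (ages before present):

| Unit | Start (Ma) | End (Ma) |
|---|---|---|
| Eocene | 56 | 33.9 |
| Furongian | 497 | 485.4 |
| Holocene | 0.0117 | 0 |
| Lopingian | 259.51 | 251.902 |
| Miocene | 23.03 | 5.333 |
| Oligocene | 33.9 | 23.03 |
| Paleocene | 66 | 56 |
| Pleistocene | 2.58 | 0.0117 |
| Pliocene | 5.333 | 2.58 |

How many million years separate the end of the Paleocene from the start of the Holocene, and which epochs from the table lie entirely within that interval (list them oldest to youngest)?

The Paleocene closes at 56 Ma and the Holocene opens at 0.0117 Ma, so the interval is 56 − 0.0117 = 55.9883 Myr.
An epoch fits inside if it starts at or after 56 Ma and ends at or before 0.0117 Ma; oldest first that gives Eocene, Oligocene, Miocene, Pliocene, Pleistocene.

55.9883 million years; Eocene, Oligocene, Miocene, Pliocene, Pleistocene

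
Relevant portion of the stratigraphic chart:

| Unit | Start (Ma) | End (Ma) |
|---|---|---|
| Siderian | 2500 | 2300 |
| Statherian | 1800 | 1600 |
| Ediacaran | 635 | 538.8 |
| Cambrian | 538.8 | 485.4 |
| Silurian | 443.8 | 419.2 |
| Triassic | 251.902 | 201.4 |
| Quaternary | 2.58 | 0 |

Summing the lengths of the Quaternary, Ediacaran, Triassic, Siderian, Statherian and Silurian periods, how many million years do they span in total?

573.882 million years

Each duration: Quaternary = 2.58; Ediacaran = 96.2; Triassic = 50.502; Siderian = 200; Statherian = 200; Silurian = 24.6.
Sum: 2.58 + 96.2 + 50.502 + 200 + 200 + 24.6 = 573.882 Myr.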